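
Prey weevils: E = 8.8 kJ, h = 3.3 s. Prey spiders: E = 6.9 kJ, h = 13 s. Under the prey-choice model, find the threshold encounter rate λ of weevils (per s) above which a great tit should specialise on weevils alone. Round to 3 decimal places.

0.075 per s

Drop spiders once their profitability E₂/h₂ falls below the rate achievable on weevils alone: E₂/h₂ = λE₁/(1 + λh₁).
Solve for λ: λE₁h₂ = E₂(1 + λh₁) → λ(E₁h₂ − E₂h₁) = E₂ → λ = E₂/(E₁h₂ − E₂h₁).
λ = 6.9/(8.8×13 − 6.9×3.3) = 6.9/91.63 = 0.0753 per s.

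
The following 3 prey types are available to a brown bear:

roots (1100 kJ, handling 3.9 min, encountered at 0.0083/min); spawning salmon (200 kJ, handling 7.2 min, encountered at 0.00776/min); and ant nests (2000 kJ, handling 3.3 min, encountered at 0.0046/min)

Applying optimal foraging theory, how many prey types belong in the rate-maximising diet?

Rank by E/h (kJ/min): ant nests 606, roots 282, spawning salmon 27.8. Include each in turn until the next type's E/h falls below the running intake rate.
Rate on top 1: 9.062. roots: 282 > 9.062 → include.
Rate on top 2: 17.5. spawning salmon: 27.8 > 17.5 → include.
Optimal diet: ant nests, roots, spawning salmon — 3 of 3 types.

3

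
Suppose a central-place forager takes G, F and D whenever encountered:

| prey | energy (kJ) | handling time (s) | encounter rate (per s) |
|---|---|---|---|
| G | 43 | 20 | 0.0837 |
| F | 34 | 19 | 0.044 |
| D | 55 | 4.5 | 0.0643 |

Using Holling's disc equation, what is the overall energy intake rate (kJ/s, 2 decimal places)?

Energy encountered per unit search time: 0.0837×43 + 0.044×34 + 0.0643×55 = 8.632 kJ/s.
Handling time per unit search time: 0.0837×20 + 0.044×19 + 0.0643×4.5 = 2.799.
Rate = 8.632/(1 + 2.799) = 2.272 kJ/s.

2.27 kJ/s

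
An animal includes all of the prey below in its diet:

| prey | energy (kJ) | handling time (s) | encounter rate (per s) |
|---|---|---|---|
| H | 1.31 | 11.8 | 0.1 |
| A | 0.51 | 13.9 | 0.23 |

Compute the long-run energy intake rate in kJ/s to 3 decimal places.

Energy encountered per unit search time: 0.1×1.31 + 0.23×0.51 = 0.2483 kJ/s.
Handling time per unit search time: 0.1×11.8 + 0.23×13.9 = 4.377.
Rate = 0.2483/(1 + 4.377) = 0.04618 kJ/s.

0.046 kJ/s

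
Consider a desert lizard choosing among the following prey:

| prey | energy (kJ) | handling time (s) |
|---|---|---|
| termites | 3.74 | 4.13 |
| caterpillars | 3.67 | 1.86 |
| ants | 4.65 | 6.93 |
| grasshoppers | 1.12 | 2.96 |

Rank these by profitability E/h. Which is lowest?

In descending order of E/h:
caterpillars: 3.67/1.86 = 1.97 kJ/s
termites: 3.74/4.13 = 0.906 kJ/s
ants: 4.65/6.93 = 0.671 kJ/s
grasshoppers: 1.12/2.96 = 0.378 kJ/s

grasshoppers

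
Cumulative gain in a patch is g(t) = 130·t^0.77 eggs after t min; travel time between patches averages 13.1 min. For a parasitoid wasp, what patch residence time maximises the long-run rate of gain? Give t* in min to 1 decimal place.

43.9 min

Maximise g(t)/(T+t): set derivative to zero → g'(t)(T+t) = g(t).
g'(t) = 0.77·130·t^-0.23. Setting 0.77·130·t^-0.23 = 130·t^0.77/(13.1+t) gives 0.77(13.1+t) = t, so 0.23·t = 0.77×13.1.
t* = 0.77×13.1/0.23 = 43.86 min.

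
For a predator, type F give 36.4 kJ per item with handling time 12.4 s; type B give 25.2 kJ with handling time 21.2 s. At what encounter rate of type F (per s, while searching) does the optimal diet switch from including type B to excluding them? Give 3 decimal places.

Drop type B once their profitability E₂/h₂ falls below the rate achievable on type F alone: E₂/h₂ = λE₁/(1 + λh₁).
Solve for λ: λE₁h₂ = E₂(1 + λh₁) → λ(E₁h₂ − E₂h₁) = E₂ → λ = E₂/(E₁h₂ − E₂h₁).
λ = 25.2/(36.4×21.2 − 25.2×12.4) = 25.2/459.2 = 0.05488 per s.

0.055 per s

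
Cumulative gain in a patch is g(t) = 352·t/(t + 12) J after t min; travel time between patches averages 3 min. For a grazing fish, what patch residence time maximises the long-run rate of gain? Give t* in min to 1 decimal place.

Optimal t* satisfies g'(t*) = g(t*)/(T + t*).
g'(t) = 352·12/(t + 12)². Setting 352·12/(t+12)² = 352t/[(t+12)(3+t)] gives 12(3+t) = t(t+12), so t² = 12×3 = 36.
t* = √36 = 6 min.

6.0 min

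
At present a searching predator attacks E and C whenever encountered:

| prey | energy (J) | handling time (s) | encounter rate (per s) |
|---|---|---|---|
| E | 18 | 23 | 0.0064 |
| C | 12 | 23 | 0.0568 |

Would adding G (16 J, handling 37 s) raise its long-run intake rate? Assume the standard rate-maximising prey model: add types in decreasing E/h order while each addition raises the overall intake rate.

Yes

On E and C alone, R = ΣλE/(1+Σλh) = 0.7968/2.454 = 0.3247 J/s.
G: E/h = 16/37 = 0.4324 J/s.
0.4324 > 0.3247, so adding G raises the average — include it.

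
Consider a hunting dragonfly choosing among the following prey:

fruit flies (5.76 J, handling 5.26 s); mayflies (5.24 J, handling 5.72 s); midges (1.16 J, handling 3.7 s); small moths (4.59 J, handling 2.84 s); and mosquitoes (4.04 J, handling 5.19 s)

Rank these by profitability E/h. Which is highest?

small moths

Profitability E/h (J/s): fruit flies = 5.76/5.26 = 1.1, mayflies = 5.24/5.72 = 0.916, midges = 1.16/3.7 = 0.314, small moths = 4.59/2.84 = 1.62, mosquitoes = 4.04/5.19 = 0.778.
Ranked: small moths > fruit flies > mayflies > mosquitoes > midges.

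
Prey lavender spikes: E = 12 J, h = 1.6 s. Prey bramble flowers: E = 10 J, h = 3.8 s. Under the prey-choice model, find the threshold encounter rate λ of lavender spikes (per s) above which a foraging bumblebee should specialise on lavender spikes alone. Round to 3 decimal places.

0.338 per s

The zero-one rule: include bramble flowers iff E₂/h₂ > λE₁/(1+λh₁). Equality gives the switch point.
λE₁h₂ = E₂ + λE₂h₁ ⇒ λ = E₂/(E₁h₂ − E₂h₁) = 10/(45.6 − 16) = 0.3378 per s.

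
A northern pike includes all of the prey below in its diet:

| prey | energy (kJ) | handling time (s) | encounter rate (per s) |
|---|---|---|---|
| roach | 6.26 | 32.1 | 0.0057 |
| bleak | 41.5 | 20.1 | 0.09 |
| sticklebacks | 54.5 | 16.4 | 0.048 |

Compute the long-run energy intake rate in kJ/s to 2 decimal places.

1.69 kJ/s

R = Σλ_iE_i / (1 + Σλ_ih_i)
Numerator: 0.0057×6.26 + 0.09×41.5 + 0.048×54.5 = 6.387
Denominator: 1 + 0.0057×32.1 + 0.09×20.1 + 0.048×16.4 = 3.779
R = 6.387/3.779 = 1.69 kJ/s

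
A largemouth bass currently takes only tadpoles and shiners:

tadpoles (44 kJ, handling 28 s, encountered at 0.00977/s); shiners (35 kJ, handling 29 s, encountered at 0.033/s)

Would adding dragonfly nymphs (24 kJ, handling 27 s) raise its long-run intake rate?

Intake rate on the current diet: R = (0.00977×44 + 0.033×35) / (1 + 0.00977×28 + 0.033×29) = 1.585/2.231 = 0.7105 kJ/s.
Profitability of dragonfly nymphs: 24/27 = 0.8889 kJ/s.
Since 0.8889 > R, including dragonfly nymphs increases the long-run rate.

Yes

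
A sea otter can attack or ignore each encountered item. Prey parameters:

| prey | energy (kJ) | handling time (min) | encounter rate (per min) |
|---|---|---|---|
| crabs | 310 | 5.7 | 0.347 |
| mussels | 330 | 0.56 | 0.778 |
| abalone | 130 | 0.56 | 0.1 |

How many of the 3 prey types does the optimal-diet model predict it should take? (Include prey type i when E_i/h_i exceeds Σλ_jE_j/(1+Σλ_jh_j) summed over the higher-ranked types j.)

Profitabilities (E/h, kJ/min): mussels 589, abalone 232, crabs 54.4. Add prey in this order while the next type's profitability exceeds the intake rate on those already taken.
Rate on top 1: 178.8. abalone: 232 > 178.8 → include.
Rate on top 2: 180.8. crabs: 54.4 < 180.8 → exclude; stop.
Optimal diet: mussels, abalone — 2 of 3 types.

2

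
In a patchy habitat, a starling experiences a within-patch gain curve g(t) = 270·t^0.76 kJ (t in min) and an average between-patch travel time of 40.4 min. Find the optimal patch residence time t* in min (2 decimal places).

By the marginal value theorem, leave when the instantaneous gain rate g'(t) equals the habitat-wide average g(t)/(T + t).
g'(t) = 0.76·270·t^-0.24. Setting 0.76·270·t^-0.24 = 270·t^0.76/(40.4+t) gives 0.76(40.4+t) = t, so 0.24·t = 0.76×40.4.
t* = 0.76×40.4/0.24 = 127.9 min.

127.93 min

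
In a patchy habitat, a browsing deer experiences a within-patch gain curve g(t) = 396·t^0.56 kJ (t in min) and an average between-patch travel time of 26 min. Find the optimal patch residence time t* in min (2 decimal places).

By the marginal value theorem, leave when the instantaneous gain rate g'(t) equals the habitat-wide average g(t)/(T + t).
g'(t) = 0.56·396·t^-0.44. Setting 0.56·396·t^-0.44 = 396·t^0.56/(26+t) gives 0.56(26+t) = t, so 0.44·t = 0.56×26.
t* = 0.56×26/0.44 = 33.09 min.

33.09 min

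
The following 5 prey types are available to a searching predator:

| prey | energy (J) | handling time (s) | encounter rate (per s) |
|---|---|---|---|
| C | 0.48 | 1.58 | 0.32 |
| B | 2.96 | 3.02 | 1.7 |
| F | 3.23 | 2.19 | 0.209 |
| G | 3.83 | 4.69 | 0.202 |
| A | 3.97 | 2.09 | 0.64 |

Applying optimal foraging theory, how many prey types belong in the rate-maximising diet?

E/h in descending order: A 1.9, F 1.47, B 0.98, G 0.817, C 0.304 J/s. The optimal diet is the largest prefix of this list for which every included type satisfies E_i/h_i > R on the types above it.
Rate on top 1: 1.087. F: 1.47 > 1.087 → include.
Rate on top 2: 1.15. B: 0.98 < 1.15 → exclude; stop.
Optimal diet: A, F — 2 of 5 types.

2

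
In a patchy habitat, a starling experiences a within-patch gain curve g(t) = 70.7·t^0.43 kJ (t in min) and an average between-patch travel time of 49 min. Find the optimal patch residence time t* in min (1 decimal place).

Maximise g(t)/(T+t): set derivative to zero → g'(t)(T+t) = g(t).
g'(t) = 0.43·70.7·t^-0.57. Setting 0.43·70.7·t^-0.57 = 70.7·t^0.43/(49+t) gives 0.43(49+t) = t, so 0.57·t = 0.43×49.
t* = 0.43×49/0.57 = 36.96 min.

37.0 min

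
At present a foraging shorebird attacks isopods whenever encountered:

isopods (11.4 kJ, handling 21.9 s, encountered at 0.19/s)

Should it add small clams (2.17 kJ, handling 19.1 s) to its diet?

Intake rate on the current diet: R = (0.19×11.4) / (1 + 0.19×21.9) = 2.166/5.161 = 0.4197 kJ/s.
Profitability of small clams: 2.17/19.1 = 0.1136 kJ/s.
Since 0.1136 < R, time spent handling small clams is better spent searching.

No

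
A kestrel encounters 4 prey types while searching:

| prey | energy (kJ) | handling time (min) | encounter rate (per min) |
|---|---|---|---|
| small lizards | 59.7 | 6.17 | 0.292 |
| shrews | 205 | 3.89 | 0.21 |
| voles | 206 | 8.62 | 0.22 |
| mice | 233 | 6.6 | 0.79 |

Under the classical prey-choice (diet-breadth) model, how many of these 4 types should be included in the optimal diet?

Rank by E/h (kJ/min): shrews 52.7, mice 35.3, voles 23.9, small lizards 9.68. Include each in turn until the next type's E/h falls below the running intake rate.
Rate on top 1: 23.69. mice: 35.3 > 23.69 → include.
Rate on top 2: 32.3. voles: 23.9 < 32.3 → exclude; stop.
Optimal diet: shrews, mice — 2 of 4 types.

2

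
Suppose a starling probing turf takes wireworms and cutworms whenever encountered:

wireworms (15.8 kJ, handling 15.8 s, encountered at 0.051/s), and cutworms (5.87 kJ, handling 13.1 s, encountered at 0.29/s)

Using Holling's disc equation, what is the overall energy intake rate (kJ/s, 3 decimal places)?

Energy encountered per unit search time: 0.051×15.8 + 0.29×5.87 = 2.508 kJ/s.
Handling time per unit search time: 0.051×15.8 + 0.29×13.1 = 4.605.
Rate = 2.508/(1 + 4.605) = 0.4475 kJ/s.

0.447 kJ/s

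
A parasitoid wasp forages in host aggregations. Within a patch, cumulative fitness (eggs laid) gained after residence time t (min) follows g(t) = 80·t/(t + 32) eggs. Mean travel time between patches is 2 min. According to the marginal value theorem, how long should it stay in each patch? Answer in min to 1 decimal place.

Optimal t* satisfies g'(t*) = g(t*)/(T + t*).
g'(t) = 80·32/(t + 32)². Setting 80·32/(t+32)² = 80t/[(t+32)(2+t)] gives 32(2+t) = t(t+32), so t² = 32×2 = 64.
t* = √64 = 8 min.

8.0 min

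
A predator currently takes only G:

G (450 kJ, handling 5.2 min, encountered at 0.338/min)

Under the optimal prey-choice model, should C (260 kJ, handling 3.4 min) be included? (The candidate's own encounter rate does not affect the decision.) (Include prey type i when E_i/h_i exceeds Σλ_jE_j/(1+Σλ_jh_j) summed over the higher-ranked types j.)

Yes

On G alone, R = ΣλE/(1+Σλh) = 152.1/2.758 = 55.16 kJ/min.
Profitability of C: 260/3.4 = 76.47 kJ/min.
Since 76.47 > R, including C increases the long-run rate.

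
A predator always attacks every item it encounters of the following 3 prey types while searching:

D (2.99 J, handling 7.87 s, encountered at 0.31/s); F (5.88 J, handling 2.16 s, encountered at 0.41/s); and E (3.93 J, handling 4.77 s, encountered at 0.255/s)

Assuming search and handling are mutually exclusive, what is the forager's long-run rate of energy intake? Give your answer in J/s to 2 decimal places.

0.78 J/s

Energy encountered per unit search time: 0.31×2.99 + 0.41×5.88 + 0.255×3.93 = 4.34 J/s.
Handling time per unit search time: 0.31×7.87 + 0.41×2.16 + 0.255×4.77 = 4.542.
Rate = 4.34/(1 + 4.542) = 0.7831 J/s.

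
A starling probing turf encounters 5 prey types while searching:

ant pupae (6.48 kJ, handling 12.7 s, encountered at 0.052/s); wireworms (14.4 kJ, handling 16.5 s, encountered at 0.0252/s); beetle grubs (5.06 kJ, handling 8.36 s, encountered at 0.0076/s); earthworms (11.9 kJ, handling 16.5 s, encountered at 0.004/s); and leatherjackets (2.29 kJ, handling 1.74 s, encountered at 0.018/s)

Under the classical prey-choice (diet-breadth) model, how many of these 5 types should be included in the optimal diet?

Rank by E/h (kJ/s): leatherjackets 1.32, wireworms 0.873, earthworms 0.721, beetle grubs 0.605, ant pupae 0.51. Include each in turn until the next type's E/h falls below the running intake rate.
Rate on top 1: 0.03997. wireworms: 0.873 > 0.03997 → include.
Rate on top 2: 0.2792. earthworms: 0.721 > 0.2792 → include.
Rate on top 3: 0.2985. beetle grubs: 0.605 > 0.2985 → include.
Rate on top 4: 0.3109. ant pupae: 0.51 > 0.3109 → include.
Optimal diet: leatherjackets, wireworms, earthworms, beetle grubs, ant pupae — 5 of 5 types.

5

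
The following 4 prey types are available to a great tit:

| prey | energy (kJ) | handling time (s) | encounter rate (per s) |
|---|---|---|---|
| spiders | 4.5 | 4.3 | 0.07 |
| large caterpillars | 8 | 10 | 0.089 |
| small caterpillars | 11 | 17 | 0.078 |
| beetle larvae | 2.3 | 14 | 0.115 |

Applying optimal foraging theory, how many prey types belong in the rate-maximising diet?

3

Profitabilities (E/h, kJ/s): spiders 1.05, large caterpillars 0.8, small caterpillars 0.647, beetle larvae 0.164. Add prey in this order while the next type's profitability exceeds the intake rate on those already taken.
Rate on top 1: 0.2421. large caterpillars: 0.8 > 0.2421 → include.
Rate on top 2: 0.4687. small caterpillars: 0.647 > 0.4687 → include.
Rate on top 3: 0.536. beetle larvae: 0.164 < 0.536 → exclude; stop.
Optimal diet: spiders, large caterpillars, small caterpillars — 3 of 4 types.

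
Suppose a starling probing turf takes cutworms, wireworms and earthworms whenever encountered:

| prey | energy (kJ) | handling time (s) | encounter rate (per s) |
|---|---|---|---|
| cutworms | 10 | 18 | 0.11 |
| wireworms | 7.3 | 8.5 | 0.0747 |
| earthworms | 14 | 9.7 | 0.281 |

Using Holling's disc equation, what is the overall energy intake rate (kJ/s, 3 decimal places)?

0.880 kJ/s

R = (0.11×10 + 0.0747×7.3 + 0.281×14) / (1 + 0.11×18 + 0.0747×8.5 + 0.281×9.7) = 5.579/6.341 = 0.8799 kJ/s.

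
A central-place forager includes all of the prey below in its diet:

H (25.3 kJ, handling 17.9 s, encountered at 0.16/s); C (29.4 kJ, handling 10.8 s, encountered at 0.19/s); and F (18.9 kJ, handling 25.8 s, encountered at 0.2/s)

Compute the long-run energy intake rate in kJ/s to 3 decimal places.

1.211 kJ/s

R = (0.16×25.3 + 0.19×29.4 + 0.2×18.9) / (1 + 0.16×17.9 + 0.19×10.8 + 0.2×25.8) = 13.41/11.08 = 1.211 kJ/s.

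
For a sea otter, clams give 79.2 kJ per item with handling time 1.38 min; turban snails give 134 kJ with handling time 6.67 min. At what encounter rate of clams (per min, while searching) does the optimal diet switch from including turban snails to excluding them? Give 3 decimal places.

0.390 per min

The zero-one rule: include turban snails iff E₂/h₂ > λE₁/(1+λh₁). Equality gives the switch point.
λE₁h₂ = E₂ + λE₂h₁ ⇒ λ = E₂/(E₁h₂ − E₂h₁) = 134/(528.3 − 184.9) = 0.3903 per min.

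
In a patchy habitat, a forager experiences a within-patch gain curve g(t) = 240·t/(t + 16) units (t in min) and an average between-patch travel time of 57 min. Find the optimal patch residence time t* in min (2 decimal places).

Maximise g(t)/(T+t): set derivative to zero → g'(t)(T+t) = g(t).
g'(t) = 240·16/(t + 16)². Setting 240·16/(t+16)² = 240t/[(t+16)(57+t)] gives 16(57+t) = t(t+16), so t² = 16×57 = 912.
t* = √912 = 30.2 min.

30.20 min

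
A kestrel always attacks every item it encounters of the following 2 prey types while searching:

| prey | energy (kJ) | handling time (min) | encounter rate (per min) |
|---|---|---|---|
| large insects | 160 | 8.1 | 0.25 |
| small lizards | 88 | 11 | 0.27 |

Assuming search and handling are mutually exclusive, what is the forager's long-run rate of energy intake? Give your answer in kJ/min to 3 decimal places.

R = Σλ_iE_i / (1 + Σλ_ih_i)
Numerator: 0.25×160 + 0.27×88 = 63.76
Denominator: 1 + 0.25×8.1 + 0.27×11 = 5.995
R = 63.76/5.995 = 10.64 kJ/min

10.636 kJ/min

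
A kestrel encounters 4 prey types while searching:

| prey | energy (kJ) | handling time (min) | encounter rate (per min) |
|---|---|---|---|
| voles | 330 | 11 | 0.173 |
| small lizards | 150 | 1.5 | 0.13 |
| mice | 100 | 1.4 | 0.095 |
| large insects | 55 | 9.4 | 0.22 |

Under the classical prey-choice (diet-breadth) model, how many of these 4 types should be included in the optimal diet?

3

E/h in descending order: small lizards 100, mice 71.4, voles 30, large insects 5.85 kJ/min. The optimal diet is the largest prefix of this list for which every included type satisfies E_i/h_i > R on the types above it.
Rate on top 1: 16.32. mice: 71.4 > 16.32 → include.
Rate on top 2: 21.84. voles: 30 > 21.84 → include.
Rate on top 3: 26.65. large insects: 5.85 < 26.65 → exclude; stop.
Optimal diet: small lizards, mice, voles — 3 of 4 types.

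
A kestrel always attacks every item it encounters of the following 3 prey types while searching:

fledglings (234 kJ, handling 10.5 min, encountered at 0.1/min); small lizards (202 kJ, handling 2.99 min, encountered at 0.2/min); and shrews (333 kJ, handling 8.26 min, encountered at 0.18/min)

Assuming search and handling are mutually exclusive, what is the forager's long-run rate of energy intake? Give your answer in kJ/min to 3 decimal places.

29.926 kJ/min

Energy encountered per unit search time: 0.1×234 + 0.2×202 + 0.18×333 = 123.7 kJ/min.
Handling time per unit search time: 0.1×10.5 + 0.2×2.99 + 0.18×8.26 = 3.135.
Rate = 123.7/(1 + 3.135) = 29.93 kJ/min.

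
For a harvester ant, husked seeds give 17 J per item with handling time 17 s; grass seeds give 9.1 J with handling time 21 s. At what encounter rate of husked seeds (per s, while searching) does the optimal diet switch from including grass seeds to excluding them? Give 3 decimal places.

0.045 per s

Drop grass seeds once their profitability E₂/h₂ falls below the rate achievable on husked seeds alone: E₂/h₂ = λE₁/(1 + λh₁).
Solve for λ: λE₁h₂ = E₂(1 + λh₁) → λ(E₁h₂ − E₂h₁) = E₂ → λ = E₂/(E₁h₂ − E₂h₁).
λ = 9.1/(17×21 − 9.1×17) = 9.1/202.3 = 0.04498 per s.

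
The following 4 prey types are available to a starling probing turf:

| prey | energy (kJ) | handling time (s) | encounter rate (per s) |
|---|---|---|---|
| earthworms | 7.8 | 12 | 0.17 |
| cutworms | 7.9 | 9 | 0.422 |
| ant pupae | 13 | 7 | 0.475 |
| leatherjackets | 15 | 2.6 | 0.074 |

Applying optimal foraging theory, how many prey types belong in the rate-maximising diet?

2

Rank by E/h (kJ/s): leatherjackets 5.77, ant pupae 1.86, cutworms 0.878, earthworms 0.65. Include each in turn until the next type's E/h falls below the running intake rate.
Rate on top 1: 0.9309. ant pupae: 1.86 > 0.9309 → include.
Rate on top 2: 1.613. cutworms: 0.878 < 1.613 → exclude; stop.
Optimal diet: leatherjackets, ant pupae — 2 of 4 types.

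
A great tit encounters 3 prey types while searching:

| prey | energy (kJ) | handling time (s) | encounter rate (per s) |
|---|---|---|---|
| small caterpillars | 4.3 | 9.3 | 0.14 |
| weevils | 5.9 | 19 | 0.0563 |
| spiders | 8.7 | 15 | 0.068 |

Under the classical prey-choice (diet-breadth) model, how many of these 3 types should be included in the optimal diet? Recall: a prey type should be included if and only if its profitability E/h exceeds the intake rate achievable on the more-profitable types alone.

Profitabilities (E/h, kJ/s): spiders 0.58, small caterpillars 0.462, weevils 0.311. Add prey in this order while the next type's profitability exceeds the intake rate on those already taken.
Rate on top 1: 0.2929. small caterpillars: 0.462 > 0.2929 → include.
Rate on top 2: 0.3593. weevils: 0.311 < 0.3593 → exclude; stop.
Optimal diet: spiders, small caterpillars — 2 of 3 types.

2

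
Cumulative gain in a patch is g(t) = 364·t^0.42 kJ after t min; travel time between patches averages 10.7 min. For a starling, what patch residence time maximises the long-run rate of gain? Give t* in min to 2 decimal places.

Maximise g(t)/(T+t): set derivative to zero → g'(t)(T+t) = g(t).
g'(t) = 0.42·364·t^-0.58. Setting 0.42·364·t^-0.58 = 364·t^0.42/(10.7+t) gives 0.42(10.7+t) = t, so 0.58·t = 0.42×10.7.
t* = 0.42×10.7/0.58 = 7.748 min.

7.75 min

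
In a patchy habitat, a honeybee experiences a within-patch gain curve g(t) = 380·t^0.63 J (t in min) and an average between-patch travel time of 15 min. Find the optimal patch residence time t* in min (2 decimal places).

Maximise g(t)/(T+t): set derivative to zero → g'(t)(T+t) = g(t).
g'(t) = 0.63·380·t^-0.37. Setting 0.63·380·t^-0.37 = 380·t^0.63/(15+t) gives 0.63(15+t) = t, so 0.37·t = 0.63×15.
t* = 0.63×15/0.37 = 25.54 min.

25.54 min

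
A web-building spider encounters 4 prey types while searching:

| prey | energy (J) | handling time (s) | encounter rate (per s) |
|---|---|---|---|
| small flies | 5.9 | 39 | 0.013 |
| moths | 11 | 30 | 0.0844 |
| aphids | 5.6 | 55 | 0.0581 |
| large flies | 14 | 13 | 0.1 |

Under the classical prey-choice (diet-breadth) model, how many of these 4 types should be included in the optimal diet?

1

Profitabilities (E/h, J/s): large flies 1.08, moths 0.367, small flies 0.151, aphids 0.102. Add prey in this order while the next type's profitability exceeds the intake rate on those already taken.
Rate on top 1: 0.6087. moths: 0.367 < 0.6087 → exclude; stop.
Optimal diet: large flies — 1 of 4 types.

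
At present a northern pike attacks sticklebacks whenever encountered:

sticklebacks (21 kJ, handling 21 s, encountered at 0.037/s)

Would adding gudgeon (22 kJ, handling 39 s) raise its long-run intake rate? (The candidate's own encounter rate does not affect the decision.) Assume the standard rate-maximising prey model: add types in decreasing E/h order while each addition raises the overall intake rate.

Current rate: (0.037×21)/(1 + 0.037×21) = 0.4373 kJ/s.
gudgeon: E/h = 22/39 = 0.5641 kJ/s.
0.5641 > 0.4373, so adding gudgeon raises the average — include it.

Yes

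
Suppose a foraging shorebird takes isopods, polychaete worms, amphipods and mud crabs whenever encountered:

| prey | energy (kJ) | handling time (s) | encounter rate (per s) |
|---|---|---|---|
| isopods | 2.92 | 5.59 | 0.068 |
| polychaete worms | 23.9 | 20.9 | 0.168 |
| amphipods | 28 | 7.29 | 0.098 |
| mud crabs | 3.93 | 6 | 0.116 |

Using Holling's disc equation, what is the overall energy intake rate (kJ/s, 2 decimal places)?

1.18 kJ/s

R = Σλ_iE_i / (1 + Σλ_ih_i)
Numerator: 0.068×2.92 + 0.168×23.9 + 0.098×28 + 0.116×3.93 = 7.414
Denominator: 1 + 0.068×5.59 + 0.168×20.9 + 0.098×7.29 + 0.116×6 = 6.302
R = 7.414/6.302 = 1.176 kJ/s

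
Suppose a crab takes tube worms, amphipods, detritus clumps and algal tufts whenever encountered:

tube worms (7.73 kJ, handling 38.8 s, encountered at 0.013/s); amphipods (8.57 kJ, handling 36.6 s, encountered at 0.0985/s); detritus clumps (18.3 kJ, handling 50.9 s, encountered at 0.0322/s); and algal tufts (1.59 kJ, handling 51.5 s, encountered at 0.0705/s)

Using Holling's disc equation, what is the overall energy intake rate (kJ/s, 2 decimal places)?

R = (0.013×7.73 + 0.0985×8.57 + 0.0322×18.3 + 0.0705×1.59) / (1 + 0.013×38.8 + 0.0985×36.6 + 0.0322×50.9 + 0.0705×51.5) = 1.646/10.38 = 0.1586 kJ/s.

0.16 kJ/s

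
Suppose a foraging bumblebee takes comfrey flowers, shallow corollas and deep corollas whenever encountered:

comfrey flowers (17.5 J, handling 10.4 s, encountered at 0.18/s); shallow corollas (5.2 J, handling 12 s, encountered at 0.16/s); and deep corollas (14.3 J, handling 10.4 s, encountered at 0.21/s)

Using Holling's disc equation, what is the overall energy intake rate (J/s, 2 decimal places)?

R = Σλ_iE_i / (1 + Σλ_ih_i)
Numerator: 0.18×17.5 + 0.16×5.2 + 0.21×14.3 = 6.985
Denominator: 1 + 0.18×10.4 + 0.16×12 + 0.21×10.4 = 6.976
R = 6.985/6.976 = 1.001 J/s

1.00 J/s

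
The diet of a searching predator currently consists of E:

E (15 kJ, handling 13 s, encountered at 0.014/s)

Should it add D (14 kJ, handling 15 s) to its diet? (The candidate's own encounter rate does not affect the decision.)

Intake rate on the current diet: R = (0.014×15) / (1 + 0.014×13) = 0.21/1.182 = 0.1777 kJ/s.
D: E/h = 14/15 = 0.9333 kJ/s.
0.9333 > 0.1777, so adding D raises the average — include it.

Yes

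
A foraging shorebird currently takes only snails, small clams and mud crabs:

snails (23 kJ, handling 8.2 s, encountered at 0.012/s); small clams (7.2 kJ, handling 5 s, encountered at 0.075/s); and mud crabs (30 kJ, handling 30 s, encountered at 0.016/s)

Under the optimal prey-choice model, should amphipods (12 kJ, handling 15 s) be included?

Yes

Current rate: (0.012×23 + 0.075×7.2 + 0.016×30)/(1 + 0.012×8.2 + 0.075×5 + 0.016×30) = 0.6635 kJ/s.
amphipods: E/h = 12/15 = 0.8 kJ/s.
0.8 > 0.6635, so adding amphipods raises the average — include it.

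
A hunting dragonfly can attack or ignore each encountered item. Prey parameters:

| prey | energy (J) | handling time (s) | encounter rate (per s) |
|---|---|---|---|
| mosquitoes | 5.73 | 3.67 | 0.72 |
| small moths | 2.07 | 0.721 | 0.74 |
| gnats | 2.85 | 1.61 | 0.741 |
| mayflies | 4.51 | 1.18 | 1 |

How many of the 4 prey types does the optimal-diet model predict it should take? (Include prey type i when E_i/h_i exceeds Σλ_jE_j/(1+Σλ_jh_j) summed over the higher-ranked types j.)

2

Rank by E/h (J/s): mayflies 3.82, small moths 2.87, gnats 1.77, mosquitoes 1.56. Include each in turn until the next type's E/h falls below the running intake rate.
Rate on top 1: 2.069. small moths: 2.87 > 2.069 → include.
Rate on top 2: 2.227. gnats: 1.77 < 2.227 → exclude; stop.
Optimal diet: mayflies, small moths — 2 of 4 types.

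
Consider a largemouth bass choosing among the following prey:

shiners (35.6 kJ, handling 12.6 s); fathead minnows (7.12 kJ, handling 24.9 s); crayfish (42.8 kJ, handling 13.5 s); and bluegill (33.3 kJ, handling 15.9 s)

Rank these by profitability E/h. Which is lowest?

Profitability E/h (kJ/s): shiners = 35.6/12.6 = 2.83, fathead minnows = 7.12/24.9 = 0.286, crayfish = 42.8/13.5 = 3.17, bluegill = 33.3/15.9 = 2.09.
Ranked: crayfish > shiners > bluegill > fathead minnows.

fathead minnows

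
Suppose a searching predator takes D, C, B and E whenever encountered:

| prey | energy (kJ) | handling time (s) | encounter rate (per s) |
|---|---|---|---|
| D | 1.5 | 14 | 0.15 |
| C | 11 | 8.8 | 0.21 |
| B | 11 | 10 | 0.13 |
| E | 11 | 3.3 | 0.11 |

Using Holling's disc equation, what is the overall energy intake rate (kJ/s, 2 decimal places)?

Energy encountered per unit search time: 0.15×1.5 + 0.21×11 + 0.13×11 + 0.11×11 = 5.175 kJ/s.
Handling time per unit search time: 0.15×14 + 0.21×8.8 + 0.13×10 + 0.11×3.3 = 5.611.
Rate = 5.175/(1 + 5.611) = 0.7828 kJ/s.

0.78 kJ/s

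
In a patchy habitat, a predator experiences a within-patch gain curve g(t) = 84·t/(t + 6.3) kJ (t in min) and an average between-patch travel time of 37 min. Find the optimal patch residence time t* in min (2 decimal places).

15.27 min

By the marginal value theorem, leave when the instantaneous gain rate g'(t) equals the habitat-wide average g(t)/(T + t).
g'(t) = 84·6.3/(t + 6.3)². Setting 84·6.3/(t+6.3)² = 84t/[(t+6.3)(37+t)] gives 6.3(37+t) = t(t+6.3), so t² = 6.3×37 = 233.1.
t* = √233.1 = 15.27 min.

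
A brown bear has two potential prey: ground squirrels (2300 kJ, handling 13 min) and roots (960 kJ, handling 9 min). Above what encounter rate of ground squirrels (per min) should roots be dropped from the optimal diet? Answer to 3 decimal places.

Drop roots once their profitability E₂/h₂ falls below the rate achievable on ground squirrels alone: E₂/h₂ = λE₁/(1 + λh₁).
Solve for λ: λE₁h₂ = E₂(1 + λh₁) → λ(E₁h₂ − E₂h₁) = E₂ → λ = E₂/(E₁h₂ − E₂h₁).
λ = 960/(2300×9 − 960×13) = 960/8220 = 0.1168 per min.

0.117 per min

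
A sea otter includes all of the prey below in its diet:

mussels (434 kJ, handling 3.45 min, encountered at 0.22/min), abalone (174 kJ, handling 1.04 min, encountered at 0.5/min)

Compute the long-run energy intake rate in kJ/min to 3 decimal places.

80.070 kJ/min

Energy encountered per unit search time: 0.22×434 + 0.5×174 = 182.5 kJ/min.
Handling time per unit search time: 0.22×3.45 + 0.5×1.04 = 1.279.
Rate = 182.5/(1 + 1.279) = 80.07 kJ/min.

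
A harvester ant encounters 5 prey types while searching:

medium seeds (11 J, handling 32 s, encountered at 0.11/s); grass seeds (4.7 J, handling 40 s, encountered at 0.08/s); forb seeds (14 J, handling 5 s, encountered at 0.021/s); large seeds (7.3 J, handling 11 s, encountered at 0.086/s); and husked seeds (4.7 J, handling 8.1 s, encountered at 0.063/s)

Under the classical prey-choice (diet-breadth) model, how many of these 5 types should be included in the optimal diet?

3

E/h in descending order: forb seeds 2.8, large seeds 0.664, husked seeds 0.58, medium seeds 0.344, grass seeds 0.118 J/s. The optimal diet is the largest prefix of this list for which every included type satisfies E_i/h_i > R on the types above it.
Rate on top 1: 0.2661. large seeds: 0.664 > 0.2661 → include.
Rate on top 2: 0.4494. husked seeds: 0.58 > 0.4494 → include.
Rate on top 3: 0.4755. medium seeds: 0.344 < 0.4755 → exclude; stop.
Optimal diet: forb seeds, large seeds, husked seeds — 3 of 5 types.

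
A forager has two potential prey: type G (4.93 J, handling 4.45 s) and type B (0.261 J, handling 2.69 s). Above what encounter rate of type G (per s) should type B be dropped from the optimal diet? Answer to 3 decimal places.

0.022 per s

At the threshold, the rate on type G alone equals the profitability of type B: λ·4.93/(1 + λ·4.45) = 0.261/2.69 = 0.09703.
Rearranging, λ(4.93 − 0.09703×4.45) = 0.09703, so λ = 0.09703/4.498 = 0.02157 per s.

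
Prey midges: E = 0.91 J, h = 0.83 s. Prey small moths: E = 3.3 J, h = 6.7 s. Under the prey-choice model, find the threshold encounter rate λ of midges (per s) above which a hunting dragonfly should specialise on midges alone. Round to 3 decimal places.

At the threshold, the rate on midges alone equals the profitability of small moths: λ·0.91/(1 + λ·0.83) = 3.3/6.7 = 0.4925.
Rearranging, λ(0.91 − 0.4925×0.83) = 0.4925, so λ = 0.4925/0.5012 = 0.9827 per s.

0.983 per s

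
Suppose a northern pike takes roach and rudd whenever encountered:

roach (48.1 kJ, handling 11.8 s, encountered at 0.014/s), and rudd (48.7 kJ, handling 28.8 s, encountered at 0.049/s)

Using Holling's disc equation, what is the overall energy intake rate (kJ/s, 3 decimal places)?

R = (0.014×48.1 + 0.049×48.7) / (1 + 0.014×11.8 + 0.049×28.8) = 3.06/2.576 = 1.188 kJ/s.

1.188 kJ/s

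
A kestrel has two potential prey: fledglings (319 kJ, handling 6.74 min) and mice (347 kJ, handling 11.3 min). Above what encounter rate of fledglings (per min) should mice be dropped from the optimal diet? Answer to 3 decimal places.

Drop mice once their profitability E₂/h₂ falls below the rate achievable on fledglings alone: E₂/h₂ = λE₁/(1 + λh₁).
Solve for λ: λE₁h₂ = E₂(1 + λh₁) → λ(E₁h₂ − E₂h₁) = E₂ → λ = E₂/(E₁h₂ − E₂h₁).
λ = 347/(319×11.3 − 347×6.74) = 347/1266 = 0.2741 per min.

0.274 per min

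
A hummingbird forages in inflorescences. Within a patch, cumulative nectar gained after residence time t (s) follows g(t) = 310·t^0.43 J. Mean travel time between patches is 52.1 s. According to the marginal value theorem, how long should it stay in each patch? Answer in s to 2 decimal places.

39.30 s

Optimal t* satisfies g'(t*) = g(t*)/(T + t*).
g'(t) = 0.43·310·t^-0.57. Setting 0.43·310·t^-0.57 = 310·t^0.43/(52.1+t) gives 0.43(52.1+t) = t, so 0.57·t = 0.43×52.1.
t* = 0.43×52.1/0.57 = 39.3 s.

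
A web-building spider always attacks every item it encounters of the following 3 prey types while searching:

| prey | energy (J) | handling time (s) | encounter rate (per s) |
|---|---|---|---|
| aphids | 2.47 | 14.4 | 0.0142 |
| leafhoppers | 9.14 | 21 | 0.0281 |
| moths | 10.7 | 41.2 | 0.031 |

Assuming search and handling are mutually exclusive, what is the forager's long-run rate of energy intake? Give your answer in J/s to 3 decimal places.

R = Σλ_iE_i / (1 + Σλ_ih_i)
Numerator: 0.0142×2.47 + 0.0281×9.14 + 0.031×10.7 = 0.6236
Denominator: 1 + 0.0142×14.4 + 0.0281×21 + 0.031×41.2 = 3.072
R = 0.6236/3.072 = 0.203 J/s

0.203 J/s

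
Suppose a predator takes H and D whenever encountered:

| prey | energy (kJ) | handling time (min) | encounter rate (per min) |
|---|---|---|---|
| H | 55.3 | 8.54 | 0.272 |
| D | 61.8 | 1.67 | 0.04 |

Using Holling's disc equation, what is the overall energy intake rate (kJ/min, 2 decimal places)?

5.17 kJ/min

Energy encountered per unit search time: 0.272×55.3 + 0.04×61.8 = 17.51 kJ/min.
Handling time per unit search time: 0.272×8.54 + 0.04×1.67 = 2.39.
Rate = 17.51/(1 + 2.39) = 5.167 kJ/min.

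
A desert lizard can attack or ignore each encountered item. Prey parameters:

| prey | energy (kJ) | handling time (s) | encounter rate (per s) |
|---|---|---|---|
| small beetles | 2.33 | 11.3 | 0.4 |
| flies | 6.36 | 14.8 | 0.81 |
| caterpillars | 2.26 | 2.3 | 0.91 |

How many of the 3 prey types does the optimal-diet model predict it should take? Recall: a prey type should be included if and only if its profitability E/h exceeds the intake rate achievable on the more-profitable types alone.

Profitabilities (E/h, kJ/s): caterpillars 0.983, flies 0.43, small beetles 0.206. Add prey in this order while the next type's profitability exceeds the intake rate on those already taken.
Rate on top 1: 0.6649. flies: 0.43 < 0.6649 → exclude; stop.
Optimal diet: caterpillars — 1 of 3 types.

1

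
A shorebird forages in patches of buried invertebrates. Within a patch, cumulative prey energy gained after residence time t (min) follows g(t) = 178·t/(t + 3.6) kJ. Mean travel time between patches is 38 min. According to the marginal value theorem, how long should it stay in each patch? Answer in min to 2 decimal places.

11.70 min

Maximise g(t)/(T+t): set derivative to zero → g'(t)(T+t) = g(t).
g'(t) = 178·3.6/(t + 3.6)². Setting 178·3.6/(t+3.6)² = 178t/[(t+3.6)(38+t)] gives 3.6(38+t) = t(t+3.6), so t² = 3.6×38 = 136.8.
t* = √136.8 = 11.7 min.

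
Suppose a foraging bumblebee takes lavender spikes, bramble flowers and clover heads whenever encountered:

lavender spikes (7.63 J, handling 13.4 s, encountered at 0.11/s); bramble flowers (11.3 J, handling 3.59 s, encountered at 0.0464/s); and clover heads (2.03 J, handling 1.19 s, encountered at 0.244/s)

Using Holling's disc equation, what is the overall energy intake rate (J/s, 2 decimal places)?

R = Σλ_iE_i / (1 + Σλ_ih_i)
Numerator: 0.11×7.63 + 0.0464×11.3 + 0.244×2.03 = 1.859
Denominator: 1 + 0.11×13.4 + 0.0464×3.59 + 0.244×1.19 = 2.931
R = 1.859/2.931 = 0.6342 J/s

0.63 J/s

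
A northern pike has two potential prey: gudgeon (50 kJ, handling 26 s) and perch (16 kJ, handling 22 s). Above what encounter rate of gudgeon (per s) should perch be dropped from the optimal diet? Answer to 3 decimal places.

The zero-one rule: include perch iff E₂/h₂ > λE₁/(1+λh₁). Equality gives the switch point.
λE₁h₂ = E₂ + λE₂h₁ ⇒ λ = E₂/(E₁h₂ − E₂h₁) = 16/(1100 − 416) = 0.02339 per s.

0.023 per s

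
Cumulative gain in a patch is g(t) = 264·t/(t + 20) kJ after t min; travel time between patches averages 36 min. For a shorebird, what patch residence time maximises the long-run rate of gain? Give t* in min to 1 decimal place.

26.8 min

Maximise g(t)/(T+t): set derivative to zero → g'(t)(T+t) = g(t).
g'(t) = 264·20/(t + 20)². Setting 264·20/(t+20)² = 264t/[(t+20)(36+t)] gives 20(36+t) = t(t+20), so t² = 20×36 = 720.
t* = √720 = 26.83 min.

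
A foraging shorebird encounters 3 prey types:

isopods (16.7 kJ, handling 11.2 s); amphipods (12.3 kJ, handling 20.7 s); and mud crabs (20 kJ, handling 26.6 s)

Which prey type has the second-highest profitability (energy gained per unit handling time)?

Profitability E/h (kJ/s): isopods = 16.7/11.2 = 1.49, amphipods = 12.3/20.7 = 0.594, mud crabs = 20/26.6 = 0.752.
Ranked: isopods > mud crabs > amphipods.

mud crabs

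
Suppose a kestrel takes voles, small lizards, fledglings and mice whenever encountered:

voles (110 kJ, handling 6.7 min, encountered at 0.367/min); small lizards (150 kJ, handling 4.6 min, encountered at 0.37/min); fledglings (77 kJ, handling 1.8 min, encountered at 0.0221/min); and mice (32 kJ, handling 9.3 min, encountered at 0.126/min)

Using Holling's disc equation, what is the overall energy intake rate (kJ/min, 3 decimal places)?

Energy encountered per unit search time: 0.367×110 + 0.37×150 + 0.0221×77 + 0.126×32 = 101.6 kJ/min.
Handling time per unit search time: 0.367×6.7 + 0.37×4.6 + 0.0221×1.8 + 0.126×9.3 = 5.372.
Rate = 101.6/(1 + 5.372) = 15.94 kJ/min.

15.944 kJ/min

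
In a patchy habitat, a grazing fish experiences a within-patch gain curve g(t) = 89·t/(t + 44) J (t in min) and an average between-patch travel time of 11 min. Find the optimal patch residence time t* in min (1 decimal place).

22.0 min

By the marginal value theorem, leave when the instantaneous gain rate g'(t) equals the habitat-wide average g(t)/(T + t).
g'(t) = 89·44/(t + 44)². Setting 89·44/(t+44)² = 89t/[(t+44)(11+t)] gives 44(11+t) = t(t+44), so t² = 44×11 = 484.
t* = √484 = 22 min.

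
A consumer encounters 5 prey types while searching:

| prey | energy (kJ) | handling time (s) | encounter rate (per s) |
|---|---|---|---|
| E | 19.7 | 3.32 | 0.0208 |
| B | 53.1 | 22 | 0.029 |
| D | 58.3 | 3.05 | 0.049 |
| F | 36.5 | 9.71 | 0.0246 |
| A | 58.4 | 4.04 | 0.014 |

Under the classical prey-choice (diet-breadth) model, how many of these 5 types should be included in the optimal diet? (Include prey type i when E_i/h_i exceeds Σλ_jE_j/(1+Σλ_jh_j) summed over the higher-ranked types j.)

4

E/h in descending order: D 19.1, A 14.5, E 5.93, F 3.76, B 2.41 kJ/s. The optimal diet is the largest prefix of this list for which every included type satisfies E_i/h_i > R on the types above it.
Rate on top 1: 2.485. A: 14.5 > 2.485 → include.
Rate on top 2: 3.047. E: 5.93 > 3.047 → include.
Rate on top 3: 3.203. F: 3.76 > 3.203 → include.
Rate on top 4: 3.291. B: 2.41 < 3.291 → exclude; stop.
Optimal diet: D, A, E, F — 4 of 5 types.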